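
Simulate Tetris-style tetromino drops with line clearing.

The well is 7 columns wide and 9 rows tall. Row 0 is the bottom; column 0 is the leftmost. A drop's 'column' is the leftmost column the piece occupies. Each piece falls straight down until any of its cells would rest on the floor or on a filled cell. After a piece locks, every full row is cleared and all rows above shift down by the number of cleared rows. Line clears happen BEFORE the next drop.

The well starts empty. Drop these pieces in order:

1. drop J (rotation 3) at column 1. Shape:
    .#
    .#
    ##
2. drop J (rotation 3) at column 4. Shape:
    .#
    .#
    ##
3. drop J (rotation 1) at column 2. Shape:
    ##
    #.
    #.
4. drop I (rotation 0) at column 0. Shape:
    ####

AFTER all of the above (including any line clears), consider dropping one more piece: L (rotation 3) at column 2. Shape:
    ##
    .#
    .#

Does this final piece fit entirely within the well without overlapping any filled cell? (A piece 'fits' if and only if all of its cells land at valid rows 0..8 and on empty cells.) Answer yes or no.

Answer: no

Derivation:
Drop 1: J rot3 at col 1 lands with bottom-row=0; cleared 0 line(s) (total 0); column heights now [0 1 3 0 0 0 0], max=3
Drop 2: J rot3 at col 4 lands with bottom-row=0; cleared 0 line(s) (total 0); column heights now [0 1 3 0 1 3 0], max=3
Drop 3: J rot1 at col 2 lands with bottom-row=3; cleared 0 line(s) (total 0); column heights now [0 1 6 6 1 3 0], max=6
Drop 4: I rot0 at col 0 lands with bottom-row=6; cleared 0 line(s) (total 0); column heights now [7 7 7 7 1 3 0], max=7
Test piece L rot3 at col 2 (width 2): heights before test = [7 7 7 7 1 3 0]; fits = False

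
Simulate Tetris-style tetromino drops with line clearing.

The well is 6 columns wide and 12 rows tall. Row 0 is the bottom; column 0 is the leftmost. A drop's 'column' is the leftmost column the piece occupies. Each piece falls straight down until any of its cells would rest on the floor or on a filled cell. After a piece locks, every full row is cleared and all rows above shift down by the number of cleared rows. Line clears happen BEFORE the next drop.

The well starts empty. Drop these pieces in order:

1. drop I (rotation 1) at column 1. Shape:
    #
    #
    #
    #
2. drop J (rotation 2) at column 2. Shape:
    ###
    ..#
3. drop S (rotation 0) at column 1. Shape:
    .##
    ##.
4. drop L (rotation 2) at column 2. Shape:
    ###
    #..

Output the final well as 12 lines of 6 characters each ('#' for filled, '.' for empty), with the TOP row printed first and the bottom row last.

Answer: ......
......
......
......
..###.
..#...
..##..
.##...
.#....
.#....
.####.
.#..#.

Derivation:
Drop 1: I rot1 at col 1 lands with bottom-row=0; cleared 0 line(s) (total 0); column heights now [0 4 0 0 0 0], max=4
Drop 2: J rot2 at col 2 lands with bottom-row=0; cleared 0 line(s) (total 0); column heights now [0 4 2 2 2 0], max=4
Drop 3: S rot0 at col 1 lands with bottom-row=4; cleared 0 line(s) (total 0); column heights now [0 5 6 6 2 0], max=6
Drop 4: L rot2 at col 2 lands with bottom-row=6; cleared 0 line(s) (total 0); column heights now [0 5 8 8 8 0], max=8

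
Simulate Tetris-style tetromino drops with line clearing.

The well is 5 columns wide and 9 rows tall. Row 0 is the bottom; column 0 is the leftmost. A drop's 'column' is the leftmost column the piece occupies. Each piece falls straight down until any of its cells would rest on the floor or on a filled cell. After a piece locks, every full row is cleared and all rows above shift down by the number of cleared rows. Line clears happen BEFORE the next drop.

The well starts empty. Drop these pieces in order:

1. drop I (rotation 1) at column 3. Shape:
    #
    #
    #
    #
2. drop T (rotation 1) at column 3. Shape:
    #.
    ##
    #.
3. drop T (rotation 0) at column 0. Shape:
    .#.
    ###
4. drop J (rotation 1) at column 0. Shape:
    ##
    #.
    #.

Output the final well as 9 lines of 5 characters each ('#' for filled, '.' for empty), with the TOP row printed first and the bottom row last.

Answer: .....
.....
...#.
...##
...#.
##.#.
#..#.
##.#.
####.

Derivation:
Drop 1: I rot1 at col 3 lands with bottom-row=0; cleared 0 line(s) (total 0); column heights now [0 0 0 4 0], max=4
Drop 2: T rot1 at col 3 lands with bottom-row=4; cleared 0 line(s) (total 0); column heights now [0 0 0 7 6], max=7
Drop 3: T rot0 at col 0 lands with bottom-row=0; cleared 0 line(s) (total 0); column heights now [1 2 1 7 6], max=7
Drop 4: J rot1 at col 0 lands with bottom-row=1; cleared 0 line(s) (total 0); column heights now [4 4 1 7 6], max=7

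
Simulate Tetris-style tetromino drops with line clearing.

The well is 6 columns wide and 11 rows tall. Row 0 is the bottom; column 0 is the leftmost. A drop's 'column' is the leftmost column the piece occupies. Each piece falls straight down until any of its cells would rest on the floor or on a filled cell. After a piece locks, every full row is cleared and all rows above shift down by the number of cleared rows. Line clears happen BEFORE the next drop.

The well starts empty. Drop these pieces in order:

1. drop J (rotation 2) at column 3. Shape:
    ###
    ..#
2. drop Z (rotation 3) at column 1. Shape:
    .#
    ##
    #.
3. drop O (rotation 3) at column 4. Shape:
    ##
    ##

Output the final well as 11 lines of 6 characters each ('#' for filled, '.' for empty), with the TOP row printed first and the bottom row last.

Answer: ......
......
......
......
......
......
......
....##
..#.##
.#####
.#...#

Derivation:
Drop 1: J rot2 at col 3 lands with bottom-row=0; cleared 0 line(s) (total 0); column heights now [0 0 0 2 2 2], max=2
Drop 2: Z rot3 at col 1 lands with bottom-row=0; cleared 0 line(s) (total 0); column heights now [0 2 3 2 2 2], max=3
Drop 3: O rot3 at col 4 lands with bottom-row=2; cleared 0 line(s) (total 0); column heights now [0 2 3 2 4 4], max=4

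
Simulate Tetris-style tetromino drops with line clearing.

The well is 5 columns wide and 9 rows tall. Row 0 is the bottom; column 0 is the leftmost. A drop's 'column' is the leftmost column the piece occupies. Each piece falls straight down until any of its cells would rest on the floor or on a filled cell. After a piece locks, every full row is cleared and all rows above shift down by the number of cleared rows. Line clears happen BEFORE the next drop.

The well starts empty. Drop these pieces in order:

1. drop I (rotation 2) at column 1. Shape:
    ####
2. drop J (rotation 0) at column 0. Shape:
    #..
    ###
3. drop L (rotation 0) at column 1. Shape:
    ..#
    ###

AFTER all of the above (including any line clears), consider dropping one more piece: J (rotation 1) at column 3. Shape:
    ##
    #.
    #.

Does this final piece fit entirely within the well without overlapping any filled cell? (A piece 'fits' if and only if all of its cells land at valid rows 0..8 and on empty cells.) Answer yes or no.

Drop 1: I rot2 at col 1 lands with bottom-row=0; cleared 0 line(s) (total 0); column heights now [0 1 1 1 1], max=1
Drop 2: J rot0 at col 0 lands with bottom-row=1; cleared 0 line(s) (total 0); column heights now [3 2 2 1 1], max=3
Drop 3: L rot0 at col 1 lands with bottom-row=2; cleared 0 line(s) (total 0); column heights now [3 3 3 4 1], max=4
Test piece J rot1 at col 3 (width 2): heights before test = [3 3 3 4 1]; fits = True

Answer: yes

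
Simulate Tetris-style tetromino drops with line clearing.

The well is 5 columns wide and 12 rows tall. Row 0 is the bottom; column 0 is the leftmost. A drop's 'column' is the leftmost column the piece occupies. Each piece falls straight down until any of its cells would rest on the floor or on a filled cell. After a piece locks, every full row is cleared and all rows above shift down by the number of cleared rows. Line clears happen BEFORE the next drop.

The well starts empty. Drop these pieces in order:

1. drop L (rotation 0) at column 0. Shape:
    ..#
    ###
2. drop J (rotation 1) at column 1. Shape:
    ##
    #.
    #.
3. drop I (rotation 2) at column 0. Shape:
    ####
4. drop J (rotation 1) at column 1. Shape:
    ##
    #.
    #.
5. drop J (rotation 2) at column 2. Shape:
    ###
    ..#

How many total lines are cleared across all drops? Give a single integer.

Drop 1: L rot0 at col 0 lands with bottom-row=0; cleared 0 line(s) (total 0); column heights now [1 1 2 0 0], max=2
Drop 2: J rot1 at col 1 lands with bottom-row=1; cleared 0 line(s) (total 0); column heights now [1 4 4 0 0], max=4
Drop 3: I rot2 at col 0 lands with bottom-row=4; cleared 0 line(s) (total 0); column heights now [5 5 5 5 0], max=5
Drop 4: J rot1 at col 1 lands with bottom-row=5; cleared 0 line(s) (total 0); column heights now [5 8 8 5 0], max=8
Drop 5: J rot2 at col 2 lands with bottom-row=7; cleared 0 line(s) (total 0); column heights now [5 8 9 9 9], max=9

Answer: 0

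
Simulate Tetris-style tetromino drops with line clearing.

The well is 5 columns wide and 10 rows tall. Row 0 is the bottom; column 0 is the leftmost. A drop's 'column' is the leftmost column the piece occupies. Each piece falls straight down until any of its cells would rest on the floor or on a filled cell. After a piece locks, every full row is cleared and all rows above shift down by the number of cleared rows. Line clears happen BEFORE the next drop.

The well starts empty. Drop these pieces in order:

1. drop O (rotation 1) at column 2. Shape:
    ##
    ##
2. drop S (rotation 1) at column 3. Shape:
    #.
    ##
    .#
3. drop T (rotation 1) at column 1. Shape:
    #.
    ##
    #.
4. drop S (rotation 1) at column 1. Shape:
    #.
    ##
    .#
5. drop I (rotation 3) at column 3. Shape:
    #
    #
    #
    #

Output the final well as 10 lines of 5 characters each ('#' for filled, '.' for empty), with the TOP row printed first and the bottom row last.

Answer: .....
.....
...#.
...#.
.#.#.
.###.
.###.
.####
.####
..##.

Derivation:
Drop 1: O rot1 at col 2 lands with bottom-row=0; cleared 0 line(s) (total 0); column heights now [0 0 2 2 0], max=2
Drop 2: S rot1 at col 3 lands with bottom-row=1; cleared 0 line(s) (total 0); column heights now [0 0 2 4 3], max=4
Drop 3: T rot1 at col 1 lands with bottom-row=1; cleared 0 line(s) (total 0); column heights now [0 4 3 4 3], max=4
Drop 4: S rot1 at col 1 lands with bottom-row=3; cleared 0 line(s) (total 0); column heights now [0 6 5 4 3], max=6
Drop 5: I rot3 at col 3 lands with bottom-row=4; cleared 0 line(s) (total 0); column heights now [0 6 5 8 3], max=8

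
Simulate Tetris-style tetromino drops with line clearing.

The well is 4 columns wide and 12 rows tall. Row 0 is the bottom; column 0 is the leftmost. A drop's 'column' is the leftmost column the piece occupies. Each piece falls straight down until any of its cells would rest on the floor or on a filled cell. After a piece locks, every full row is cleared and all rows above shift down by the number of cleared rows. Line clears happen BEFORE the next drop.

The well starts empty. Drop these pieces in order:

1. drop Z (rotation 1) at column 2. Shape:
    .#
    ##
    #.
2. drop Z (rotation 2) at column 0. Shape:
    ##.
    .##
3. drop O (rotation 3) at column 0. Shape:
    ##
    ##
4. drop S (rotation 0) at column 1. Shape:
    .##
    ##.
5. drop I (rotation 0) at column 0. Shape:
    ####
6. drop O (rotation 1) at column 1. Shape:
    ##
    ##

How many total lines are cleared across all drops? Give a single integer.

Answer: 1

Derivation:
Drop 1: Z rot1 at col 2 lands with bottom-row=0; cleared 0 line(s) (total 0); column heights now [0 0 2 3], max=3
Drop 2: Z rot2 at col 0 lands with bottom-row=2; cleared 0 line(s) (total 0); column heights now [4 4 3 3], max=4
Drop 3: O rot3 at col 0 lands with bottom-row=4; cleared 0 line(s) (total 0); column heights now [6 6 3 3], max=6
Drop 4: S rot0 at col 1 lands with bottom-row=6; cleared 0 line(s) (total 0); column heights now [6 7 8 8], max=8
Drop 5: I rot0 at col 0 lands with bottom-row=8; cleared 1 line(s) (total 1); column heights now [6 7 8 8], max=8
Drop 6: O rot1 at col 1 lands with bottom-row=8; cleared 0 line(s) (total 1); column heights now [6 10 10 8], max=10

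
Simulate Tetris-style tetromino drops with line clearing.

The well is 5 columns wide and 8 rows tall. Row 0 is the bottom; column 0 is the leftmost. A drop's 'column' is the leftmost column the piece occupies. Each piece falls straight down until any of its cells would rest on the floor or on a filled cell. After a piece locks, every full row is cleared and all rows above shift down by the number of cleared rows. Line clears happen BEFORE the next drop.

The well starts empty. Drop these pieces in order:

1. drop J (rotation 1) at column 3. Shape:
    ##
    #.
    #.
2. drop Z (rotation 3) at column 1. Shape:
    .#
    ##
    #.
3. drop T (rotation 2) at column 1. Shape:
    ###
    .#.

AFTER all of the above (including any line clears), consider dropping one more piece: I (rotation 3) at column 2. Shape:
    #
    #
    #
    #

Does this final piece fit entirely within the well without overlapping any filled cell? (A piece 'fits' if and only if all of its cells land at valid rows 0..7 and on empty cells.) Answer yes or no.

Answer: no

Derivation:
Drop 1: J rot1 at col 3 lands with bottom-row=0; cleared 0 line(s) (total 0); column heights now [0 0 0 3 3], max=3
Drop 2: Z rot3 at col 1 lands with bottom-row=0; cleared 0 line(s) (total 0); column heights now [0 2 3 3 3], max=3
Drop 3: T rot2 at col 1 lands with bottom-row=3; cleared 0 line(s) (total 0); column heights now [0 5 5 5 3], max=5
Test piece I rot3 at col 2 (width 1): heights before test = [0 5 5 5 3]; fits = False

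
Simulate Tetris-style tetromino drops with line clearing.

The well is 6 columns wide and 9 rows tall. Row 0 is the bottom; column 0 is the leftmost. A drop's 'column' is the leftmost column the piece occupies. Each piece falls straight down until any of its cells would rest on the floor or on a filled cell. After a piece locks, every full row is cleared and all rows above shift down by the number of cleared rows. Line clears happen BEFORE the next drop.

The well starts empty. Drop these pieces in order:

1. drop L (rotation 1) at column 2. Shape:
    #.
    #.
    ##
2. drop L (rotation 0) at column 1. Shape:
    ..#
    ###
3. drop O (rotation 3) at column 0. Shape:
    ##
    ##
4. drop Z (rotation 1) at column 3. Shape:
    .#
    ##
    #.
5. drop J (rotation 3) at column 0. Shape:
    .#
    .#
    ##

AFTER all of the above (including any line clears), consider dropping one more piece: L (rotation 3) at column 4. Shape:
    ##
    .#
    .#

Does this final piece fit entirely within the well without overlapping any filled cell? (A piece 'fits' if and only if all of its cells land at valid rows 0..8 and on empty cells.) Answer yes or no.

Answer: yes

Derivation:
Drop 1: L rot1 at col 2 lands with bottom-row=0; cleared 0 line(s) (total 0); column heights now [0 0 3 1 0 0], max=3
Drop 2: L rot0 at col 1 lands with bottom-row=3; cleared 0 line(s) (total 0); column heights now [0 4 4 5 0 0], max=5
Drop 3: O rot3 at col 0 lands with bottom-row=4; cleared 0 line(s) (total 0); column heights now [6 6 4 5 0 0], max=6
Drop 4: Z rot1 at col 3 lands with bottom-row=5; cleared 0 line(s) (total 0); column heights now [6 6 4 7 8 0], max=8
Drop 5: J rot3 at col 0 lands with bottom-row=6; cleared 0 line(s) (total 0); column heights now [7 9 4 7 8 0], max=9
Test piece L rot3 at col 4 (width 2): heights before test = [7 9 4 7 8 0]; fits = True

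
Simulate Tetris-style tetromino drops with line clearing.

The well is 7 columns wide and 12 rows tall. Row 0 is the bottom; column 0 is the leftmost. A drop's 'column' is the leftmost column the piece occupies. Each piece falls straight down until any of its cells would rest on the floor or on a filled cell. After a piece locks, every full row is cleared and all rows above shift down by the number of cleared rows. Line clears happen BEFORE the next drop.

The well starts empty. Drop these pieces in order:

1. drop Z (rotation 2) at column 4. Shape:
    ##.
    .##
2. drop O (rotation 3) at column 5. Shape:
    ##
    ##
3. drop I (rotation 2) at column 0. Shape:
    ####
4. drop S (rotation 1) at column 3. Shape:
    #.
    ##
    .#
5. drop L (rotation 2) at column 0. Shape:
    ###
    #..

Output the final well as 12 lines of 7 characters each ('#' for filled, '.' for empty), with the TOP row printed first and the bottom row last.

Answer: .......
.......
.......
.......
.......
.......
.......
...#...
...####
###.###
#...##.
####.##

Derivation:
Drop 1: Z rot2 at col 4 lands with bottom-row=0; cleared 0 line(s) (total 0); column heights now [0 0 0 0 2 2 1], max=2
Drop 2: O rot3 at col 5 lands with bottom-row=2; cleared 0 line(s) (total 0); column heights now [0 0 0 0 2 4 4], max=4
Drop 3: I rot2 at col 0 lands with bottom-row=0; cleared 0 line(s) (total 0); column heights now [1 1 1 1 2 4 4], max=4
Drop 4: S rot1 at col 3 lands with bottom-row=2; cleared 0 line(s) (total 0); column heights now [1 1 1 5 4 4 4], max=5
Drop 5: L rot2 at col 0 lands with bottom-row=1; cleared 0 line(s) (total 0); column heights now [3 3 3 5 4 4 4], max=5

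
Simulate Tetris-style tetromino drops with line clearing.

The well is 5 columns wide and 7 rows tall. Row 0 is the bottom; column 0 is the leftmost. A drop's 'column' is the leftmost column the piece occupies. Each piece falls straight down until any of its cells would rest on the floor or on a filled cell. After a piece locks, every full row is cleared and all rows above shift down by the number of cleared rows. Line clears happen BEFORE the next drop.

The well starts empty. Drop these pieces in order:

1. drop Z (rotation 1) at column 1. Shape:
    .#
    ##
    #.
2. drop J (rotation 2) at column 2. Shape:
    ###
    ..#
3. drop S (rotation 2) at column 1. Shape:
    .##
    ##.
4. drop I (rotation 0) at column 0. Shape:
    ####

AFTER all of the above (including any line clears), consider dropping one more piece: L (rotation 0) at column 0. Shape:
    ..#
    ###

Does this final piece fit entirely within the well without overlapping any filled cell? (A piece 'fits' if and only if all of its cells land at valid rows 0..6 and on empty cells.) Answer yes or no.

Drop 1: Z rot1 at col 1 lands with bottom-row=0; cleared 0 line(s) (total 0); column heights now [0 2 3 0 0], max=3
Drop 2: J rot2 at col 2 lands with bottom-row=2; cleared 0 line(s) (total 0); column heights now [0 2 4 4 4], max=4
Drop 3: S rot2 at col 1 lands with bottom-row=4; cleared 0 line(s) (total 0); column heights now [0 5 6 6 4], max=6
Drop 4: I rot0 at col 0 lands with bottom-row=6; cleared 0 line(s) (total 0); column heights now [7 7 7 7 4], max=7
Test piece L rot0 at col 0 (width 3): heights before test = [7 7 7 7 4]; fits = False

Answer: no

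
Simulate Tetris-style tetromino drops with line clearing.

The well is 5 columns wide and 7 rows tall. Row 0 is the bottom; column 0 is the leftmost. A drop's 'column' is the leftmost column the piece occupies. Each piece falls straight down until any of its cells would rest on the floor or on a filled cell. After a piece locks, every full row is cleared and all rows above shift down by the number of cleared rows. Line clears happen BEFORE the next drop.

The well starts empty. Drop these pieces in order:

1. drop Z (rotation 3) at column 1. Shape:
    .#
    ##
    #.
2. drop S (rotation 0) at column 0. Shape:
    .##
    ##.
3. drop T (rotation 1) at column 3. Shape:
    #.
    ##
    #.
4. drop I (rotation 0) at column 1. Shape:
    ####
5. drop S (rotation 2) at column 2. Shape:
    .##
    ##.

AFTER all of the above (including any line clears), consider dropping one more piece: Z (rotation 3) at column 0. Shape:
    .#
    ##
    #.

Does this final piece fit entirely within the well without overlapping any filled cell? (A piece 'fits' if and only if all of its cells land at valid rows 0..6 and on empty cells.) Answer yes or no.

Answer: yes

Derivation:
Drop 1: Z rot3 at col 1 lands with bottom-row=0; cleared 0 line(s) (total 0); column heights now [0 2 3 0 0], max=3
Drop 2: S rot0 at col 0 lands with bottom-row=2; cleared 0 line(s) (total 0); column heights now [3 4 4 0 0], max=4
Drop 3: T rot1 at col 3 lands with bottom-row=0; cleared 0 line(s) (total 0); column heights now [3 4 4 3 2], max=4
Drop 4: I rot0 at col 1 lands with bottom-row=4; cleared 0 line(s) (total 0); column heights now [3 5 5 5 5], max=5
Drop 5: S rot2 at col 2 lands with bottom-row=5; cleared 0 line(s) (total 0); column heights now [3 5 6 7 7], max=7
Test piece Z rot3 at col 0 (width 2): heights before test = [3 5 6 7 7]; fits = True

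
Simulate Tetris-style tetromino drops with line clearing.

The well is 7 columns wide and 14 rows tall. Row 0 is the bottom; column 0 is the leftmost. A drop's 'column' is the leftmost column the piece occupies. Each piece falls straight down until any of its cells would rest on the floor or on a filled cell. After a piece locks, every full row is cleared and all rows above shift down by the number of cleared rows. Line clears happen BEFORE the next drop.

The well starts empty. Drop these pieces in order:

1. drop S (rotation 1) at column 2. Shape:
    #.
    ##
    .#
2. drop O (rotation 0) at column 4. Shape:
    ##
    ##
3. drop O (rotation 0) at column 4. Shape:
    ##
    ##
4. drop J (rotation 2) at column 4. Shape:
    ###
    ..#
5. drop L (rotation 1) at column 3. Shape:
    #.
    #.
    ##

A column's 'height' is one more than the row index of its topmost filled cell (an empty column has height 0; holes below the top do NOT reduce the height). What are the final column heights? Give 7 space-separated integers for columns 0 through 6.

Answer: 0 0 3 8 6 5 5

Derivation:
Drop 1: S rot1 at col 2 lands with bottom-row=0; cleared 0 line(s) (total 0); column heights now [0 0 3 2 0 0 0], max=3
Drop 2: O rot0 at col 4 lands with bottom-row=0; cleared 0 line(s) (total 0); column heights now [0 0 3 2 2 2 0], max=3
Drop 3: O rot0 at col 4 lands with bottom-row=2; cleared 0 line(s) (total 0); column heights now [0 0 3 2 4 4 0], max=4
Drop 4: J rot2 at col 4 lands with bottom-row=3; cleared 0 line(s) (total 0); column heights now [0 0 3 2 5 5 5], max=5
Drop 5: L rot1 at col 3 lands with bottom-row=5; cleared 0 line(s) (total 0); column heights now [0 0 3 8 6 5 5], max=8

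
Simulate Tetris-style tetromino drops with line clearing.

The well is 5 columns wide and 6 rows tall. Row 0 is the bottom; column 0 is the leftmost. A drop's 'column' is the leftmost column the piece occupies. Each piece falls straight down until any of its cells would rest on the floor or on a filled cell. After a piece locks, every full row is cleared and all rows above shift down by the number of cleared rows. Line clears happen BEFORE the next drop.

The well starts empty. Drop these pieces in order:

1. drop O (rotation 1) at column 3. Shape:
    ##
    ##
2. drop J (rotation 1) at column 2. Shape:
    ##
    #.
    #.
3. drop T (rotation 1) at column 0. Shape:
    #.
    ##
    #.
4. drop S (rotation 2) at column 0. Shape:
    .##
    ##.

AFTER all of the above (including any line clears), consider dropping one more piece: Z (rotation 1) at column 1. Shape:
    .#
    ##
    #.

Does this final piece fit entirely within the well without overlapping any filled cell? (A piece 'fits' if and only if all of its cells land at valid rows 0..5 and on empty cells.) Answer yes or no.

Answer: no

Derivation:
Drop 1: O rot1 at col 3 lands with bottom-row=0; cleared 0 line(s) (total 0); column heights now [0 0 0 2 2], max=2
Drop 2: J rot1 at col 2 lands with bottom-row=0; cleared 0 line(s) (total 0); column heights now [0 0 3 3 2], max=3
Drop 3: T rot1 at col 0 lands with bottom-row=0; cleared 1 line(s) (total 1); column heights now [2 0 2 2 1], max=2
Drop 4: S rot2 at col 0 lands with bottom-row=2; cleared 0 line(s) (total 1); column heights now [3 4 4 2 1], max=4
Test piece Z rot1 at col 1 (width 2): heights before test = [3 4 4 2 1]; fits = False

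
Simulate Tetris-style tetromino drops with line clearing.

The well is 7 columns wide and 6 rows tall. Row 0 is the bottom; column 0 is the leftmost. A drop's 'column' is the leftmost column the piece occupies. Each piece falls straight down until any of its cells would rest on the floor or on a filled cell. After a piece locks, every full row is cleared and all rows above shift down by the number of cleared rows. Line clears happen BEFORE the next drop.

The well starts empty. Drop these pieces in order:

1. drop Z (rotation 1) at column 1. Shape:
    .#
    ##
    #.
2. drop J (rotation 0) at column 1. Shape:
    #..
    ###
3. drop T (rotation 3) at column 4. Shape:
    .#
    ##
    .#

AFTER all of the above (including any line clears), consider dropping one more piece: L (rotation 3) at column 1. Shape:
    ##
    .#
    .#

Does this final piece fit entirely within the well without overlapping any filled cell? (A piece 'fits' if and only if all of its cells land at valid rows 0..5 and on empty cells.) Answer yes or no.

Answer: no

Derivation:
Drop 1: Z rot1 at col 1 lands with bottom-row=0; cleared 0 line(s) (total 0); column heights now [0 2 3 0 0 0 0], max=3
Drop 2: J rot0 at col 1 lands with bottom-row=3; cleared 0 line(s) (total 0); column heights now [0 5 4 4 0 0 0], max=5
Drop 3: T rot3 at col 4 lands with bottom-row=0; cleared 0 line(s) (total 0); column heights now [0 5 4 4 2 3 0], max=5
Test piece L rot3 at col 1 (width 2): heights before test = [0 5 4 4 2 3 0]; fits = False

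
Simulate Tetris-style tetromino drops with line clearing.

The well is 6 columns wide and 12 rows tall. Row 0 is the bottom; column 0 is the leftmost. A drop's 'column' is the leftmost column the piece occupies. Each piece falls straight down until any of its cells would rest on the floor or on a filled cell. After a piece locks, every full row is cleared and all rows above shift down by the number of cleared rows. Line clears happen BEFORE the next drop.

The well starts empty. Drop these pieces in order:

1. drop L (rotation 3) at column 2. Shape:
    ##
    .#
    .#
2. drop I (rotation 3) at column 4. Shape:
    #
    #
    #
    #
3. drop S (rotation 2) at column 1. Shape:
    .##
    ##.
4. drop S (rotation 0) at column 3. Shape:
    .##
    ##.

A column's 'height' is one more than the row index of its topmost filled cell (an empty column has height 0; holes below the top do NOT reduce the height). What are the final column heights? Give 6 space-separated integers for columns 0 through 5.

Drop 1: L rot3 at col 2 lands with bottom-row=0; cleared 0 line(s) (total 0); column heights now [0 0 3 3 0 0], max=3
Drop 2: I rot3 at col 4 lands with bottom-row=0; cleared 0 line(s) (total 0); column heights now [0 0 3 3 4 0], max=4
Drop 3: S rot2 at col 1 lands with bottom-row=3; cleared 0 line(s) (total 0); column heights now [0 4 5 5 4 0], max=5
Drop 4: S rot0 at col 3 lands with bottom-row=5; cleared 0 line(s) (total 0); column heights now [0 4 5 6 7 7], max=7

Answer: 0 4 5 6 7 7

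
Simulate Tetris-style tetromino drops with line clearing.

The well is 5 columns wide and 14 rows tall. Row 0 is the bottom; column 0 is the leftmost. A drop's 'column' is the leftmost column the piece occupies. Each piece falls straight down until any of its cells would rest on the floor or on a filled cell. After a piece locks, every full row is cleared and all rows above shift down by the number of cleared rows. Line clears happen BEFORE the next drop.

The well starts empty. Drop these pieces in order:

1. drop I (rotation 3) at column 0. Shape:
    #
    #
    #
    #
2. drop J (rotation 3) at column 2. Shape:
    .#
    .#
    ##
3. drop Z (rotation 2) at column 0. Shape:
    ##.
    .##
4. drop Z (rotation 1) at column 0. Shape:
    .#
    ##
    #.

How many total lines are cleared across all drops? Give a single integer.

Drop 1: I rot3 at col 0 lands with bottom-row=0; cleared 0 line(s) (total 0); column heights now [4 0 0 0 0], max=4
Drop 2: J rot3 at col 2 lands with bottom-row=0; cleared 0 line(s) (total 0); column heights now [4 0 1 3 0], max=4
Drop 3: Z rot2 at col 0 lands with bottom-row=3; cleared 0 line(s) (total 0); column heights now [5 5 4 3 0], max=5
Drop 4: Z rot1 at col 0 lands with bottom-row=5; cleared 0 line(s) (total 0); column heights now [7 8 4 3 0], max=8

Answer: 0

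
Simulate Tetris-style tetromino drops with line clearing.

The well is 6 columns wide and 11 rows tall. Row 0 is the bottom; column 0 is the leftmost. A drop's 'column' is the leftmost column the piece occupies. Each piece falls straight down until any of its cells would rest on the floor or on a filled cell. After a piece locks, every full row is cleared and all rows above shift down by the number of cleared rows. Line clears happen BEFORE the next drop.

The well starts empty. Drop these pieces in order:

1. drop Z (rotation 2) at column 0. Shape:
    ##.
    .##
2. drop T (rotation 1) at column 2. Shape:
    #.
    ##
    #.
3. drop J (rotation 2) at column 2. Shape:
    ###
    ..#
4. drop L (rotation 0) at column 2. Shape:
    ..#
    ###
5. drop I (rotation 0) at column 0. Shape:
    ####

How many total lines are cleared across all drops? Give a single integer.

Answer: 0

Derivation:
Drop 1: Z rot2 at col 0 lands with bottom-row=0; cleared 0 line(s) (total 0); column heights now [2 2 1 0 0 0], max=2
Drop 2: T rot1 at col 2 lands with bottom-row=1; cleared 0 line(s) (total 0); column heights now [2 2 4 3 0 0], max=4
Drop 3: J rot2 at col 2 lands with bottom-row=3; cleared 0 line(s) (total 0); column heights now [2 2 5 5 5 0], max=5
Drop 4: L rot0 at col 2 lands with bottom-row=5; cleared 0 line(s) (total 0); column heights now [2 2 6 6 7 0], max=7
Drop 5: I rot0 at col 0 lands with bottom-row=6; cleared 0 line(s) (total 0); column heights now [7 7 7 7 7 0], max=7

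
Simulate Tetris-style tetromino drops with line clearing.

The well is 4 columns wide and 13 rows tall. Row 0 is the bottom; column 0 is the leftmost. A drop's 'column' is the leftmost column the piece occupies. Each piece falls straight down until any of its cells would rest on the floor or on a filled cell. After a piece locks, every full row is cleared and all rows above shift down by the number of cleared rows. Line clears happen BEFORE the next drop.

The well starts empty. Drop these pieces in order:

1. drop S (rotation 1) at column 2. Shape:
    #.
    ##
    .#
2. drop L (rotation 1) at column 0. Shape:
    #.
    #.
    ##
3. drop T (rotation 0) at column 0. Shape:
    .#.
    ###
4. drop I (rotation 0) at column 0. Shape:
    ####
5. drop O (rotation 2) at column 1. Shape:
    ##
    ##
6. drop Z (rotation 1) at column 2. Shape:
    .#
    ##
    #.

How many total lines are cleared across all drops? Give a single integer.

Answer: 1

Derivation:
Drop 1: S rot1 at col 2 lands with bottom-row=0; cleared 0 line(s) (total 0); column heights now [0 0 3 2], max=3
Drop 2: L rot1 at col 0 lands with bottom-row=0; cleared 0 line(s) (total 0); column heights now [3 1 3 2], max=3
Drop 3: T rot0 at col 0 lands with bottom-row=3; cleared 0 line(s) (total 0); column heights now [4 5 4 2], max=5
Drop 4: I rot0 at col 0 lands with bottom-row=5; cleared 1 line(s) (total 1); column heights now [4 5 4 2], max=5
Drop 5: O rot2 at col 1 lands with bottom-row=5; cleared 0 line(s) (total 1); column heights now [4 7 7 2], max=7
Drop 6: Z rot1 at col 2 lands with bottom-row=7; cleared 0 line(s) (total 1); column heights now [4 7 9 10], max=10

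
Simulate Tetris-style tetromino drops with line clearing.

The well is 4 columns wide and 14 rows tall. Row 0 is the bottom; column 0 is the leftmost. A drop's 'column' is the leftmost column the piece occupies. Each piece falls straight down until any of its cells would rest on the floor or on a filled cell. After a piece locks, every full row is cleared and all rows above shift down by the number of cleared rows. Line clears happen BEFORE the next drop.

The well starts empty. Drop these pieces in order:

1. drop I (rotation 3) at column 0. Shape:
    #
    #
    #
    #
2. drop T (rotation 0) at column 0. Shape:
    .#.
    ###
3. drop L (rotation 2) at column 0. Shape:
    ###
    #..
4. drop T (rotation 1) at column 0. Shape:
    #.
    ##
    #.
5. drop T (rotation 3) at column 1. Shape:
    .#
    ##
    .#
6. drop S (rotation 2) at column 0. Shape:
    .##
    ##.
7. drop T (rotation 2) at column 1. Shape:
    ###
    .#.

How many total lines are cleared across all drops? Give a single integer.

Answer: 0

Derivation:
Drop 1: I rot3 at col 0 lands with bottom-row=0; cleared 0 line(s) (total 0); column heights now [4 0 0 0], max=4
Drop 2: T rot0 at col 0 lands with bottom-row=4; cleared 0 line(s) (total 0); column heights now [5 6 5 0], max=6
Drop 3: L rot2 at col 0 lands with bottom-row=5; cleared 0 line(s) (total 0); column heights now [7 7 7 0], max=7
Drop 4: T rot1 at col 0 lands with bottom-row=7; cleared 0 line(s) (total 0); column heights now [10 9 7 0], max=10
Drop 5: T rot3 at col 1 lands with bottom-row=8; cleared 0 line(s) (total 0); column heights now [10 10 11 0], max=11
Drop 6: S rot2 at col 0 lands with bottom-row=10; cleared 0 line(s) (total 0); column heights now [11 12 12 0], max=12
Drop 7: T rot2 at col 1 lands with bottom-row=12; cleared 0 line(s) (total 0); column heights now [11 14 14 14], max=14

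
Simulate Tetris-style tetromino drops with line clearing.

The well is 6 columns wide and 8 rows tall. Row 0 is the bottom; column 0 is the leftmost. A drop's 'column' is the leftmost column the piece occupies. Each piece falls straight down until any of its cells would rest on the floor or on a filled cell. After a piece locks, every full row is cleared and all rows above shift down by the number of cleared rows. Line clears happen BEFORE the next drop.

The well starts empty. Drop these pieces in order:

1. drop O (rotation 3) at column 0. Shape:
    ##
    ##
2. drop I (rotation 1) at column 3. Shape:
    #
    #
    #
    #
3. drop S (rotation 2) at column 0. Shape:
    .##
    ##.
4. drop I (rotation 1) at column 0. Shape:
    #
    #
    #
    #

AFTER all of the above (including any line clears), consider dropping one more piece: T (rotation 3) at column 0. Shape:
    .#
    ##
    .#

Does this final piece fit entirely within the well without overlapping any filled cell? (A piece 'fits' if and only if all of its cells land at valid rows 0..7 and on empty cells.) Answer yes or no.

Answer: no

Derivation:
Drop 1: O rot3 at col 0 lands with bottom-row=0; cleared 0 line(s) (total 0); column heights now [2 2 0 0 0 0], max=2
Drop 2: I rot1 at col 3 lands with bottom-row=0; cleared 0 line(s) (total 0); column heights now [2 2 0 4 0 0], max=4
Drop 3: S rot2 at col 0 lands with bottom-row=2; cleared 0 line(s) (total 0); column heights now [3 4 4 4 0 0], max=4
Drop 4: I rot1 at col 0 lands with bottom-row=3; cleared 0 line(s) (total 0); column heights now [7 4 4 4 0 0], max=7
Test piece T rot3 at col 0 (width 2): heights before test = [7 4 4 4 0 0]; fits = False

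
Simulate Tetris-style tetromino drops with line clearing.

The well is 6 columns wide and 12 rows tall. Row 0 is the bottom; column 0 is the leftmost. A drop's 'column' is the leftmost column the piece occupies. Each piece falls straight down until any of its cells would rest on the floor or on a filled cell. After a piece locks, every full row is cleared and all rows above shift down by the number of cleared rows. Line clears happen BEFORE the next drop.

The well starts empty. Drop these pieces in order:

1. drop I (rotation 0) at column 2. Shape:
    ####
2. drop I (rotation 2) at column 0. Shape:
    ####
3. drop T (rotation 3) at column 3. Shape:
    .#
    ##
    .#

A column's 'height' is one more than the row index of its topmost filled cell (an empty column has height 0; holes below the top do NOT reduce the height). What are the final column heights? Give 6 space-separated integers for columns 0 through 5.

Answer: 2 2 2 3 4 1

Derivation:
Drop 1: I rot0 at col 2 lands with bottom-row=0; cleared 0 line(s) (total 0); column heights now [0 0 1 1 1 1], max=1
Drop 2: I rot2 at col 0 lands with bottom-row=1; cleared 0 line(s) (total 0); column heights now [2 2 2 2 1 1], max=2
Drop 3: T rot3 at col 3 lands with bottom-row=1; cleared 0 line(s) (total 0); column heights now [2 2 2 3 4 1], max=4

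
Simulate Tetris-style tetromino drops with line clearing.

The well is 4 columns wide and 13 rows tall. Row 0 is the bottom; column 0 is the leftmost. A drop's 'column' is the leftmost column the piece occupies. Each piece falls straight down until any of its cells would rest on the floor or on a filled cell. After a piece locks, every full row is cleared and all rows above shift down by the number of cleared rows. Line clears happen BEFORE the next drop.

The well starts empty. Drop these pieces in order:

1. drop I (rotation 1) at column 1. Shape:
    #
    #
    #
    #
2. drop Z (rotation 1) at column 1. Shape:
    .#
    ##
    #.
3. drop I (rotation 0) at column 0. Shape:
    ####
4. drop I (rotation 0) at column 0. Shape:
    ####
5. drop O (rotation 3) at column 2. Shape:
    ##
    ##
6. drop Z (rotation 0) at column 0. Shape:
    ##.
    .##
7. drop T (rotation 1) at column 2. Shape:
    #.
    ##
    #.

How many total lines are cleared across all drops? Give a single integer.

Answer: 2

Derivation:
Drop 1: I rot1 at col 1 lands with bottom-row=0; cleared 0 line(s) (total 0); column heights now [0 4 0 0], max=4
Drop 2: Z rot1 at col 1 lands with bottom-row=4; cleared 0 line(s) (total 0); column heights now [0 6 7 0], max=7
Drop 3: I rot0 at col 0 lands with bottom-row=7; cleared 1 line(s) (total 1); column heights now [0 6 7 0], max=7
Drop 4: I rot0 at col 0 lands with bottom-row=7; cleared 1 line(s) (total 2); column heights now [0 6 7 0], max=7
Drop 5: O rot3 at col 2 lands with bottom-row=7; cleared 0 line(s) (total 2); column heights now [0 6 9 9], max=9
Drop 6: Z rot0 at col 0 lands with bottom-row=9; cleared 0 line(s) (total 2); column heights now [11 11 10 9], max=11
Drop 7: T rot1 at col 2 lands with bottom-row=10; cleared 0 line(s) (total 2); column heights now [11 11 13 12], max=13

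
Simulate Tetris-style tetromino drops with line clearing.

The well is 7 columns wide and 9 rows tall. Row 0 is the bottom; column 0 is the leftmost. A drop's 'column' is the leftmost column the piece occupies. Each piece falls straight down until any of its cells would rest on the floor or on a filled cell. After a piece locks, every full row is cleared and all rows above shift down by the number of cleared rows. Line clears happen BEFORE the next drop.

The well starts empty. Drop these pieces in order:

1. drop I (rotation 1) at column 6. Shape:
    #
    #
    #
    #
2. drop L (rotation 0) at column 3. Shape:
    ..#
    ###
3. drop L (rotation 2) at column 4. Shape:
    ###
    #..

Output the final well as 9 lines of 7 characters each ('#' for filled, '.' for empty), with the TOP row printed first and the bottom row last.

Answer: .......
.......
.......
.......
....###
....#.#
......#
.....##
...####

Derivation:
Drop 1: I rot1 at col 6 lands with bottom-row=0; cleared 0 line(s) (total 0); column heights now [0 0 0 0 0 0 4], max=4
Drop 2: L rot0 at col 3 lands with bottom-row=0; cleared 0 line(s) (total 0); column heights now [0 0 0 1 1 2 4], max=4
Drop 3: L rot2 at col 4 lands with bottom-row=3; cleared 0 line(s) (total 0); column heights now [0 0 0 1 5 5 5], max=5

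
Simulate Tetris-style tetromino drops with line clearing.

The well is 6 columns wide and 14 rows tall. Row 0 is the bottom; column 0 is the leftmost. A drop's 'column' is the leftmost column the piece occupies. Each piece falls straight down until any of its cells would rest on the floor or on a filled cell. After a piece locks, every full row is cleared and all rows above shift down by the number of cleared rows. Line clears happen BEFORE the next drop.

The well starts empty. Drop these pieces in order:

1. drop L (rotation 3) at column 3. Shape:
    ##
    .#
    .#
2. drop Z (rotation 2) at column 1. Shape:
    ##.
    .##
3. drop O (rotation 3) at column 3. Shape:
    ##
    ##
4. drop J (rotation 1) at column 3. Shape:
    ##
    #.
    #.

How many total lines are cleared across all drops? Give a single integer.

Drop 1: L rot3 at col 3 lands with bottom-row=0; cleared 0 line(s) (total 0); column heights now [0 0 0 3 3 0], max=3
Drop 2: Z rot2 at col 1 lands with bottom-row=3; cleared 0 line(s) (total 0); column heights now [0 5 5 4 3 0], max=5
Drop 3: O rot3 at col 3 lands with bottom-row=4; cleared 0 line(s) (total 0); column heights now [0 5 5 6 6 0], max=6
Drop 4: J rot1 at col 3 lands with bottom-row=6; cleared 0 line(s) (total 0); column heights now [0 5 5 9 9 0], max=9

Answer: 0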